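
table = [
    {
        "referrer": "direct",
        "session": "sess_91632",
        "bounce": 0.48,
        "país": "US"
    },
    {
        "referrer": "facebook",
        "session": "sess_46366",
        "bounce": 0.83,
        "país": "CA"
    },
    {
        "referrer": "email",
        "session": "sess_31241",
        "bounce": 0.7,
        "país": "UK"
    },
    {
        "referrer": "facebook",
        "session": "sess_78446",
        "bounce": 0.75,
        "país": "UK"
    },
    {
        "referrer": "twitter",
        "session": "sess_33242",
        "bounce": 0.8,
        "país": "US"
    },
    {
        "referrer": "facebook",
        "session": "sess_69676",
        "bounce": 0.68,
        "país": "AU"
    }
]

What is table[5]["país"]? "AU"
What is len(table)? 6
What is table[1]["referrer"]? "facebook"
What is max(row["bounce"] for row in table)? 0.83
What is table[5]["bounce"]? 0.68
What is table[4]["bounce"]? 0.8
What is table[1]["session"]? "sess_46366"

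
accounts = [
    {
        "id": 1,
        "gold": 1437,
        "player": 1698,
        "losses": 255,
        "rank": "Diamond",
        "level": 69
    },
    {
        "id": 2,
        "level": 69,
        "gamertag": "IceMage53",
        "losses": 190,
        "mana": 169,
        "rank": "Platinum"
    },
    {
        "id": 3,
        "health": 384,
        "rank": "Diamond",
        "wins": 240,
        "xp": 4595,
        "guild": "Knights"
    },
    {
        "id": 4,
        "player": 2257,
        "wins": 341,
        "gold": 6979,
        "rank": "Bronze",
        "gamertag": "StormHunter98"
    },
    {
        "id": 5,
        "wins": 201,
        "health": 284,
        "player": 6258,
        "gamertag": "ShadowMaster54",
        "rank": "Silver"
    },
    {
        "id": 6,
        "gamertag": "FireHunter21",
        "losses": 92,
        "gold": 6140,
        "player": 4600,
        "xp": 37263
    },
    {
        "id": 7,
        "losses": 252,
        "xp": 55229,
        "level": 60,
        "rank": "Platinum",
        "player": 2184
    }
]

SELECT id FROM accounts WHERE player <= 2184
[1, 7]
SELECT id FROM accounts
[1, 2, 3, 4, 5, 6, 7]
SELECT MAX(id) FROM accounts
7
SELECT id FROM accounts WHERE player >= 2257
[4, 5, 6]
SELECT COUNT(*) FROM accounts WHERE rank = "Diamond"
2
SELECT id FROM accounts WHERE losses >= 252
[1, 7]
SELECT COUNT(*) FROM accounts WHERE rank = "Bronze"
1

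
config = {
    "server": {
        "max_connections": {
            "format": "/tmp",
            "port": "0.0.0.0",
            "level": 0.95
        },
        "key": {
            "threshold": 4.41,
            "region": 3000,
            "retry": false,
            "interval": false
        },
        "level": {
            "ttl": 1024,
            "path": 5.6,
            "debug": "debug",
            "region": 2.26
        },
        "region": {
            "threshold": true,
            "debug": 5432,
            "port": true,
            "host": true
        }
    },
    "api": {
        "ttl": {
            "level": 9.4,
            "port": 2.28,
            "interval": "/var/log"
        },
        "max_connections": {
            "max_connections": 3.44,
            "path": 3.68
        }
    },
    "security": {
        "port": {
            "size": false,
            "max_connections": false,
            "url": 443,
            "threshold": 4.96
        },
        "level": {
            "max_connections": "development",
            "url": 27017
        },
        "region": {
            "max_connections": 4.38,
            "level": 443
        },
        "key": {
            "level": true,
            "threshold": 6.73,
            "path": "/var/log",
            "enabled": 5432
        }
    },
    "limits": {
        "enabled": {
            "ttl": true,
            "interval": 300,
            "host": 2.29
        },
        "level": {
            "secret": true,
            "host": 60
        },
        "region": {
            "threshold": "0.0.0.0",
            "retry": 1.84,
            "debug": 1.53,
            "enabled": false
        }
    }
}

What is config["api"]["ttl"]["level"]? 9.4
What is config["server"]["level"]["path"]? 5.6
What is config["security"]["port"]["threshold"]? 4.96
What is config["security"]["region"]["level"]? 443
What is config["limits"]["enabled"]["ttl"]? True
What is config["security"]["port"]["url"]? 443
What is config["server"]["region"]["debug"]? 5432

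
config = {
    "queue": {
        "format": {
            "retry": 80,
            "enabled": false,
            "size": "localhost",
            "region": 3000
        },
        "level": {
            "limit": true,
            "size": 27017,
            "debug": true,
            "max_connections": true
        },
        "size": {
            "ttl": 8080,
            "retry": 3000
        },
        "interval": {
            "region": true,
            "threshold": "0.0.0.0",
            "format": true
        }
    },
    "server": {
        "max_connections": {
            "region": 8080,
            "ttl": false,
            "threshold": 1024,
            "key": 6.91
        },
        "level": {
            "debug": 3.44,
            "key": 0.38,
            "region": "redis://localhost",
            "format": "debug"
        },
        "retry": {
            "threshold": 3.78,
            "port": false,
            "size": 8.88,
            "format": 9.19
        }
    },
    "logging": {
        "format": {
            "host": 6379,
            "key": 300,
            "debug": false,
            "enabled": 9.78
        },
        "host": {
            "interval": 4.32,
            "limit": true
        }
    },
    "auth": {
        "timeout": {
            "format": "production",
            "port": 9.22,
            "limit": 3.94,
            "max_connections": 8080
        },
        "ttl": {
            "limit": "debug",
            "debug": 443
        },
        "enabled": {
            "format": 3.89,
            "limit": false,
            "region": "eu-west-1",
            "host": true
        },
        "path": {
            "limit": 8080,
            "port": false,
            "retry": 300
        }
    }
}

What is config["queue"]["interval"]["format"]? True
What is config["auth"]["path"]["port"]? False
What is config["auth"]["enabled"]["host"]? True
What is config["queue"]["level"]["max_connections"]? True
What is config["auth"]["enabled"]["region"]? "eu-west-1"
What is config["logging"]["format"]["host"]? 6379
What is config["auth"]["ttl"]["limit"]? "debug"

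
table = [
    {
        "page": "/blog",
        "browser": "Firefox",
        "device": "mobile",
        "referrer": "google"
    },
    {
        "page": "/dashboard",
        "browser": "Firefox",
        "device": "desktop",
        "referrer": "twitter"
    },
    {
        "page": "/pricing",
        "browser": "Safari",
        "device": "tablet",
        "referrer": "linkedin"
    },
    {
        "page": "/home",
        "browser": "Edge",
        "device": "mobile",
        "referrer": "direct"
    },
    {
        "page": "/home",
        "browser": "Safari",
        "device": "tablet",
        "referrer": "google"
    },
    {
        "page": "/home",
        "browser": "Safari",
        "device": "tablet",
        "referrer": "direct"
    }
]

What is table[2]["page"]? "/pricing"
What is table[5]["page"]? "/home"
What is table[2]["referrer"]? "linkedin"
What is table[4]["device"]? "tablet"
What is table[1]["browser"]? "Firefox"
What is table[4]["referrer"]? "google"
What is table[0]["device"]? "mobile"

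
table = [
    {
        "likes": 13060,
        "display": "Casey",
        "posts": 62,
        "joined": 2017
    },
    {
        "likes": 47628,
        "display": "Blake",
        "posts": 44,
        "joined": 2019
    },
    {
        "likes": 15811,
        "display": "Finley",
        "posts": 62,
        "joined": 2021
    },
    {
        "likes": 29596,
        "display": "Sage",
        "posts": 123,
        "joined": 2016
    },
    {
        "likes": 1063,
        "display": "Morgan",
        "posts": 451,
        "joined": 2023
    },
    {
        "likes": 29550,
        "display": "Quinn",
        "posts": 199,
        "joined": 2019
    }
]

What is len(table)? 6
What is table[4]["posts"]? 451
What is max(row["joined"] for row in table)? 2023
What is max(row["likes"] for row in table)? 47628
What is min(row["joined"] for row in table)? 2016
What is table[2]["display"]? "Finley"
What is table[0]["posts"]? 62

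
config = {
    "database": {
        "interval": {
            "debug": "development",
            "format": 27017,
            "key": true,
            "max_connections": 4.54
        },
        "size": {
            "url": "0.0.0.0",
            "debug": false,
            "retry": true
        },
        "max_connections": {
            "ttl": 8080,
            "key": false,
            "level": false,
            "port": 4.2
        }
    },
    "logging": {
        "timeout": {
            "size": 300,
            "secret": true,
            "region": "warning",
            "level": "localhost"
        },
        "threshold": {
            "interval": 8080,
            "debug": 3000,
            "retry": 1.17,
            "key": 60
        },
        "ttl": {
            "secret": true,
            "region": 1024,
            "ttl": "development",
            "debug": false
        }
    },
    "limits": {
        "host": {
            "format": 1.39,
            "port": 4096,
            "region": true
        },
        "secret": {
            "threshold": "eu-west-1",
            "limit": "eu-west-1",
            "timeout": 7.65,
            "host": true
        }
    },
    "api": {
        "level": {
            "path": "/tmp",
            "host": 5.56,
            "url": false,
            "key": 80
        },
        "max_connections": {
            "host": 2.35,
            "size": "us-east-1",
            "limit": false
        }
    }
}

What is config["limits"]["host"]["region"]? True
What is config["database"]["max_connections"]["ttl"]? 8080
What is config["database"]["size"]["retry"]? True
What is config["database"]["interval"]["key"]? True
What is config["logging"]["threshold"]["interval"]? 8080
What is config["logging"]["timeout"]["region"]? "warning"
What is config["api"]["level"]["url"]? False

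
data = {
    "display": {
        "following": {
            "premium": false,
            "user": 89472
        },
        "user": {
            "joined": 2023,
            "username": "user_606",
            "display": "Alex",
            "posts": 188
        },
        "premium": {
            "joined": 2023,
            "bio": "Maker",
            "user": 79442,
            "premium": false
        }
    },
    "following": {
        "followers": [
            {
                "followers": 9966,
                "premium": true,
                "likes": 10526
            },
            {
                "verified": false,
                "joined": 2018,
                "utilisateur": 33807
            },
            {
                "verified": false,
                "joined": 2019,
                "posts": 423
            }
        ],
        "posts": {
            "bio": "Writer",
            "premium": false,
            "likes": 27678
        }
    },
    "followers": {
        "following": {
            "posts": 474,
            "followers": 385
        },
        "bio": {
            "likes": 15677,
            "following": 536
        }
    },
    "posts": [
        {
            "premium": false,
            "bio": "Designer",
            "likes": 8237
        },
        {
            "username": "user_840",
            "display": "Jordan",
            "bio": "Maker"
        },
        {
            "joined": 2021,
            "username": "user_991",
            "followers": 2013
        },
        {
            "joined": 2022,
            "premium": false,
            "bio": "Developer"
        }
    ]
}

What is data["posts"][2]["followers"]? 2013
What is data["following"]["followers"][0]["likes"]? 10526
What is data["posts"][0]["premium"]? False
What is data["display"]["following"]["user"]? 89472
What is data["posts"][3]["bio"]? "Developer"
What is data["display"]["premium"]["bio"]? "Maker"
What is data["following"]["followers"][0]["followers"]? 9966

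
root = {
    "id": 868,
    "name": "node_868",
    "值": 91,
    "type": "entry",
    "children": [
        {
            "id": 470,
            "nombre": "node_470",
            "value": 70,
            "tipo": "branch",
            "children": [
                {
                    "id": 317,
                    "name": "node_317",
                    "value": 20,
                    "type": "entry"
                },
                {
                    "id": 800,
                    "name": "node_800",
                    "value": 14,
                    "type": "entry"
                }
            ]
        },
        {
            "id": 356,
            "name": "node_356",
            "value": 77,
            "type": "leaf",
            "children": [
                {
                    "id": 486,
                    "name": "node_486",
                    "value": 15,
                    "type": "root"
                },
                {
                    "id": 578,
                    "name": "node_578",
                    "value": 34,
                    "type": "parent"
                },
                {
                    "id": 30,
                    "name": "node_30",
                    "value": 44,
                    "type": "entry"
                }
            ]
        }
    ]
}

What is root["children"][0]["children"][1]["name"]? "node_800"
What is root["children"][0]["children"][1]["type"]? "entry"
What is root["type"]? "entry"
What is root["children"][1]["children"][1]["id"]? 578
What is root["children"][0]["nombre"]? "node_470"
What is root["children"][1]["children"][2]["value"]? 44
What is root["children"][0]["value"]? 70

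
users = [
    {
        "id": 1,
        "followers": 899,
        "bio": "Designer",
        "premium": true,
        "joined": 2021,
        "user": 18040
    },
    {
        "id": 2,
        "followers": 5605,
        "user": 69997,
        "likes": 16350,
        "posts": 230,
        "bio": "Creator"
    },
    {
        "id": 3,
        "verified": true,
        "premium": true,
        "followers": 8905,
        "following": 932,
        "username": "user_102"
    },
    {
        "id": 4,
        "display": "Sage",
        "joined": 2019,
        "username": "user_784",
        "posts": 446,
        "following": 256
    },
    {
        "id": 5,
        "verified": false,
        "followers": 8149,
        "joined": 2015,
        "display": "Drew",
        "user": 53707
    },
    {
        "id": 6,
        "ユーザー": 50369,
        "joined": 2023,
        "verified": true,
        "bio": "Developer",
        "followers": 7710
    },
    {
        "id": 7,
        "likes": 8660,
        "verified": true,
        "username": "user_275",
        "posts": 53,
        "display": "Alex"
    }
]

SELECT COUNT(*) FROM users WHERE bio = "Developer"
1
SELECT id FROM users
[1, 2, 3, 4, 5, 6, 7]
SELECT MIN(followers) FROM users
899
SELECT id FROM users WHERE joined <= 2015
[5]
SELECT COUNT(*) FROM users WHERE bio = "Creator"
1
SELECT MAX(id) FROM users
7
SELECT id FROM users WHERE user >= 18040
[1, 2, 5]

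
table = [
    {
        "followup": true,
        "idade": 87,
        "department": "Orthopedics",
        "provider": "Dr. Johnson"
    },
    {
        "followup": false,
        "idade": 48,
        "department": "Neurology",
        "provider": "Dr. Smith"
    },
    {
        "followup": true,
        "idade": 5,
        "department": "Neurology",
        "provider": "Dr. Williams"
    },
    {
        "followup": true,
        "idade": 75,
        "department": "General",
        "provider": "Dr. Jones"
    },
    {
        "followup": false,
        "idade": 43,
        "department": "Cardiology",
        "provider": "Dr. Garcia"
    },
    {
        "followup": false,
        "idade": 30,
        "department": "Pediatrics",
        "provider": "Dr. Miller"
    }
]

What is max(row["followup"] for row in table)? True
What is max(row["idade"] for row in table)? 87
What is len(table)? 6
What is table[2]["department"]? "Neurology"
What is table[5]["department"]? "Pediatrics"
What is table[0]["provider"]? "Dr. Johnson"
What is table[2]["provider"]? "Dr. Williams"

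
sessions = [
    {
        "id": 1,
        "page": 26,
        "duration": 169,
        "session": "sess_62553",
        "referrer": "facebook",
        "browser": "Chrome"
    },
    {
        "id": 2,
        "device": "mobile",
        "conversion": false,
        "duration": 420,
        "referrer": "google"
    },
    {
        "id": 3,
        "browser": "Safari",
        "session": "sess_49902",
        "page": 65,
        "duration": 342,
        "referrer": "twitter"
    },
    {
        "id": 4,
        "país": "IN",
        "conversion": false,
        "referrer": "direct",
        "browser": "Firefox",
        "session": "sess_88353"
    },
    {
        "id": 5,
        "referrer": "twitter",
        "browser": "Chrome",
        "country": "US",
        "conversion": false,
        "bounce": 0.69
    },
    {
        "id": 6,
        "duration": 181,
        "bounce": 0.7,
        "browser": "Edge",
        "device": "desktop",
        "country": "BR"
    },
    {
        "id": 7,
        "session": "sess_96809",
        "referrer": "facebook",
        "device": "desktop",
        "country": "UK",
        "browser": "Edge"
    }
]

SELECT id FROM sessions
[1, 2, 3, 4, 5, 6, 7]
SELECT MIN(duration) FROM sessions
169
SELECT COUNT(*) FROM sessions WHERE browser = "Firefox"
1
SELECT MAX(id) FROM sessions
7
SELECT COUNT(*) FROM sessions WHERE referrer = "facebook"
2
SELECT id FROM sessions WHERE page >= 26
[1, 3]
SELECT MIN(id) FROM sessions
1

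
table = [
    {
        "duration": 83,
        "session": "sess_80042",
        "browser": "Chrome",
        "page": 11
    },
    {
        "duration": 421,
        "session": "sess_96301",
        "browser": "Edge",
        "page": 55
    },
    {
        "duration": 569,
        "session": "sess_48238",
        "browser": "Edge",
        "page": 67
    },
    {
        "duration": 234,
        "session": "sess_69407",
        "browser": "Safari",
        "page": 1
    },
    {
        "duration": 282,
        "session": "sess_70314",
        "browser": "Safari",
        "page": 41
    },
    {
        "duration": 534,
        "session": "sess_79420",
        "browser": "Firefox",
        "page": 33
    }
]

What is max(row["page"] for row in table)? 67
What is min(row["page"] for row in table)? 1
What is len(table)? 6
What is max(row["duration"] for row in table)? 569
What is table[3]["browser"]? "Safari"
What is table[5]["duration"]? 534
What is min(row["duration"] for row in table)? 83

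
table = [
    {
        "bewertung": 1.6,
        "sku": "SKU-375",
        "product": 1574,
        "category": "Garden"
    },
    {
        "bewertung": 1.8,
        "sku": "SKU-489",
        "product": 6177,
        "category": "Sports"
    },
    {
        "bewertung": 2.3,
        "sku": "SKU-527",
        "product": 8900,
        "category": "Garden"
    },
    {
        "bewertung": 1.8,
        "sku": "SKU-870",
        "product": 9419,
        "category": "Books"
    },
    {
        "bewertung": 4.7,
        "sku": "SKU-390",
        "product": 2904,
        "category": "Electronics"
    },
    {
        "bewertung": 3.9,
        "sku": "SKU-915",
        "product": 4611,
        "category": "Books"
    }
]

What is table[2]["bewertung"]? 2.3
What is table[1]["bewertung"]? 1.8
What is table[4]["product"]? 2904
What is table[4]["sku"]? "SKU-390"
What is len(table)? 6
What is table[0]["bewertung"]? 1.6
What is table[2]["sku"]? "SKU-527"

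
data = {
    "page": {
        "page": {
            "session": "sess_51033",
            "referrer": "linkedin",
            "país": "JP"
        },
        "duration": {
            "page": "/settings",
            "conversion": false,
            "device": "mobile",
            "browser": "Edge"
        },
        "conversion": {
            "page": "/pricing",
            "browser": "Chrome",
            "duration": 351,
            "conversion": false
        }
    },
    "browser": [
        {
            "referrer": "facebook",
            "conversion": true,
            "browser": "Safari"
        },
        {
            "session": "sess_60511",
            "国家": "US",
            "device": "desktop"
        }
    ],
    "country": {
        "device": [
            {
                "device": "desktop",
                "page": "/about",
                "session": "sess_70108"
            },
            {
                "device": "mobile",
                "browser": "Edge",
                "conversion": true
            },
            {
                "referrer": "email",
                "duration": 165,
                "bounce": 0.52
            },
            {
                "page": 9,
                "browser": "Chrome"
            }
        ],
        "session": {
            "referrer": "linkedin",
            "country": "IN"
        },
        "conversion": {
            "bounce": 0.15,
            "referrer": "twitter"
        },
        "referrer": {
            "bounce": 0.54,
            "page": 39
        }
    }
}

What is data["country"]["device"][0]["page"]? "/about"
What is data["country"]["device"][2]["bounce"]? 0.52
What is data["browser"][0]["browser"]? "Safari"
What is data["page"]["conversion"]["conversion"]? False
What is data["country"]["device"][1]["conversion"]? True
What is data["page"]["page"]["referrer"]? "linkedin"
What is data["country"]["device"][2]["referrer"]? "email"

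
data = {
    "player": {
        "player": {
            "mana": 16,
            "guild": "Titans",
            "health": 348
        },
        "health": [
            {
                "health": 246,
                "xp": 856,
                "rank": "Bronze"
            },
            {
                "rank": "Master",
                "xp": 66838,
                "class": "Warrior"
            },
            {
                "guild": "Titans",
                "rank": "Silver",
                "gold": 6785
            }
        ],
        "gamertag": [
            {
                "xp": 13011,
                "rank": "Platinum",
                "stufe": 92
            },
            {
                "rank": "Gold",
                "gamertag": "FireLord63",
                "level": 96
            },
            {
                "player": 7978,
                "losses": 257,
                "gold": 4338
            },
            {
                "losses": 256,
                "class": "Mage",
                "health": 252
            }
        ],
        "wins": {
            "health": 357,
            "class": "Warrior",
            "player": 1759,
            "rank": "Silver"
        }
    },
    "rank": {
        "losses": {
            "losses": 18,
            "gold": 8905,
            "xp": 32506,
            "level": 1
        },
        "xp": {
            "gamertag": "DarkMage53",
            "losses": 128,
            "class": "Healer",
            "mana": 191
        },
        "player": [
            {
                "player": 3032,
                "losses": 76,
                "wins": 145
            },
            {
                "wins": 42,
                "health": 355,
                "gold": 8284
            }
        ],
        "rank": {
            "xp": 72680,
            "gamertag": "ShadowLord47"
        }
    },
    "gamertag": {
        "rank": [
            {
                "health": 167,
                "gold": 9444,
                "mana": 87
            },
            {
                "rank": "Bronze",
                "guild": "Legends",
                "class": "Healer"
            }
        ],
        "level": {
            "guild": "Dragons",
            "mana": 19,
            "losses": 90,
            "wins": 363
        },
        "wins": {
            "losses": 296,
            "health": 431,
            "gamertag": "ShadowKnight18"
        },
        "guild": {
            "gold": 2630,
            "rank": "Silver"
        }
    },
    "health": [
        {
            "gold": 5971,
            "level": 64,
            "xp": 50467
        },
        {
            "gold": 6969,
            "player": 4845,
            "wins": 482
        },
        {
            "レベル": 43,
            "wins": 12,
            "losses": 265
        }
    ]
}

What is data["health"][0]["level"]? 64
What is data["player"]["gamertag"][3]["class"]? "Mage"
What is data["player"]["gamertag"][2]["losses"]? 257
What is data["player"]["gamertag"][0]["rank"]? "Platinum"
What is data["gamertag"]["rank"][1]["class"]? "Healer"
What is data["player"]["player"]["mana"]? 16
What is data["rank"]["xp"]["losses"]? 128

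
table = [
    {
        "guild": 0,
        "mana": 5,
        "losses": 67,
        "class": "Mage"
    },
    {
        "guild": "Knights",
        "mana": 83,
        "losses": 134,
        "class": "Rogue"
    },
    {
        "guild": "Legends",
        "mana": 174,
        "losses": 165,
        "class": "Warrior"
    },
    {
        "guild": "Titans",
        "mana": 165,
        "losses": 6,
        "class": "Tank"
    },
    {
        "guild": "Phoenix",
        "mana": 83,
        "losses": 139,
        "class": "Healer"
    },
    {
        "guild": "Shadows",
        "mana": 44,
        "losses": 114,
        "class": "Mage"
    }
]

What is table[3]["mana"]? 165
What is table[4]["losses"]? 139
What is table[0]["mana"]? 5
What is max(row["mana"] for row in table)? 174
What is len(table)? 6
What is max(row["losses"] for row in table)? 165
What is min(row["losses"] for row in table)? 6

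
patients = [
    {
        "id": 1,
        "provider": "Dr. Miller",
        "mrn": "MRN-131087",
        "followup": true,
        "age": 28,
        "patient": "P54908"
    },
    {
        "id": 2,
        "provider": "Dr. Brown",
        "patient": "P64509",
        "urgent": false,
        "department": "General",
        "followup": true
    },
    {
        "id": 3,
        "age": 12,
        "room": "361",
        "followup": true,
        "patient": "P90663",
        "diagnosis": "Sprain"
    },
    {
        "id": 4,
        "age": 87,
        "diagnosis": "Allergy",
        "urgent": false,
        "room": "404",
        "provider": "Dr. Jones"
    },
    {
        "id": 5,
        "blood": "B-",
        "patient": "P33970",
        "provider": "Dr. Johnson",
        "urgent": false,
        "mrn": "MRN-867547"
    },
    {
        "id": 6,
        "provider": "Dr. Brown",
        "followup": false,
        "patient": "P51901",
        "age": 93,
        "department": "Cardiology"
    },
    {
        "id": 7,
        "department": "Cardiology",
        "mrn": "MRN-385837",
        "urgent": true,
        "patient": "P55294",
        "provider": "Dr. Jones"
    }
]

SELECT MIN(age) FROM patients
12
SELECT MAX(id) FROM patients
7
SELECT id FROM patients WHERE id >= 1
[1, 2, 3, 4, 5, 6, 7]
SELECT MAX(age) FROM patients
93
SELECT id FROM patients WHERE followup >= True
[1, 2, 3]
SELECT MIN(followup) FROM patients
False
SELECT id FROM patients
[1, 2, 3, 4, 5, 6, 7]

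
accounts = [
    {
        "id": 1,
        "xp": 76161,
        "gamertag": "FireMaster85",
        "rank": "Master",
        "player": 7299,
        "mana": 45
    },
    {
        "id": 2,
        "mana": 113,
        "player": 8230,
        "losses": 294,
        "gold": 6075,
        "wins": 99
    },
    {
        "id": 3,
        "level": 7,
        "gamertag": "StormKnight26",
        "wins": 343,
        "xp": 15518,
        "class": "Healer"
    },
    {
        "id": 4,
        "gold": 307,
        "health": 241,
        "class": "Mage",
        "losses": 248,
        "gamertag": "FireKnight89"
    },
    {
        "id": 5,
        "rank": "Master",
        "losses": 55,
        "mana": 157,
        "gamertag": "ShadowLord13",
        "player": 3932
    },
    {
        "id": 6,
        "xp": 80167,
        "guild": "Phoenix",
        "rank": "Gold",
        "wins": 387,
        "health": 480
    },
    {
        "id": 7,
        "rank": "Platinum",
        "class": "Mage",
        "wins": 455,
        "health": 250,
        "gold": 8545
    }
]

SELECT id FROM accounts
[1, 2, 3, 4, 5, 6, 7]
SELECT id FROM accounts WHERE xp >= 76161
[1, 6]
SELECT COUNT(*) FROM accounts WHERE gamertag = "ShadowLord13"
1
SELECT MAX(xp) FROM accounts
80167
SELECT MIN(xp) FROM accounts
15518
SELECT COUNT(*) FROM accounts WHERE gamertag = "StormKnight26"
1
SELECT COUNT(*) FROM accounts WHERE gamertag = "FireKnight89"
1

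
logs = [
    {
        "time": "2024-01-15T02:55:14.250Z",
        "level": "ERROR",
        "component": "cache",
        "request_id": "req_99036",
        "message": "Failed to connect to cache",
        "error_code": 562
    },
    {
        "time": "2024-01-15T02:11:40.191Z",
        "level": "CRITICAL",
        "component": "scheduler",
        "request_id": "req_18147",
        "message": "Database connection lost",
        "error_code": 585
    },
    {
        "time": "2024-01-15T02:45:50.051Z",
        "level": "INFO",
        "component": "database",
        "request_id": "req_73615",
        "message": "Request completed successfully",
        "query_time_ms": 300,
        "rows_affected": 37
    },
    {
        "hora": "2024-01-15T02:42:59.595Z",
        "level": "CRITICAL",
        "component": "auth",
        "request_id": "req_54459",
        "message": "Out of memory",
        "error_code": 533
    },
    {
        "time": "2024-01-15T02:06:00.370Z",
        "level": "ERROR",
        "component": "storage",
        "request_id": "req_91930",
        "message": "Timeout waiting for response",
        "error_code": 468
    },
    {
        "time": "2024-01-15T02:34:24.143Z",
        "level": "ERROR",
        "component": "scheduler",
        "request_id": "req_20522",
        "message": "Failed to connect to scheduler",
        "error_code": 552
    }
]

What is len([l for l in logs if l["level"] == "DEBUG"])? 0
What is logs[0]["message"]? "Failed to connect to cache"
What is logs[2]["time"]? "2024-01-15T02:45:50.051Z"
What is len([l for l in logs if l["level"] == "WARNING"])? 0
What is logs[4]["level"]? "ERROR"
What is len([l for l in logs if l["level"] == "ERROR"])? 3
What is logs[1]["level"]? "CRITICAL"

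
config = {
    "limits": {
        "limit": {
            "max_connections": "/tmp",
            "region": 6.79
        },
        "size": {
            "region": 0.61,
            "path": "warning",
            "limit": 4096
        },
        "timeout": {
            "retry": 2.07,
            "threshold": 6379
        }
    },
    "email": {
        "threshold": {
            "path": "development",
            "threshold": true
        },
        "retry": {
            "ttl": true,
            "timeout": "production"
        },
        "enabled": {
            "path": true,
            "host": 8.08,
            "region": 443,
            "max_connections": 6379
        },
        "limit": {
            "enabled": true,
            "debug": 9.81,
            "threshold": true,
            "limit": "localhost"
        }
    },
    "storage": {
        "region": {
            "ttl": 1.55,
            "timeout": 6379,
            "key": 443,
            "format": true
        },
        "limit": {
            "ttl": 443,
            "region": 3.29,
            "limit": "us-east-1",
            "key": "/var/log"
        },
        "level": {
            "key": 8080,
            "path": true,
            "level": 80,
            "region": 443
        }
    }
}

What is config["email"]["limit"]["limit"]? "localhost"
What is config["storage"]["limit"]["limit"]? "us-east-1"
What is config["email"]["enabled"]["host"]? 8.08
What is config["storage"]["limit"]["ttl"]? 443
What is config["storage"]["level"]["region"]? 443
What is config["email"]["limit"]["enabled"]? True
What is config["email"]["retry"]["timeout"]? "production"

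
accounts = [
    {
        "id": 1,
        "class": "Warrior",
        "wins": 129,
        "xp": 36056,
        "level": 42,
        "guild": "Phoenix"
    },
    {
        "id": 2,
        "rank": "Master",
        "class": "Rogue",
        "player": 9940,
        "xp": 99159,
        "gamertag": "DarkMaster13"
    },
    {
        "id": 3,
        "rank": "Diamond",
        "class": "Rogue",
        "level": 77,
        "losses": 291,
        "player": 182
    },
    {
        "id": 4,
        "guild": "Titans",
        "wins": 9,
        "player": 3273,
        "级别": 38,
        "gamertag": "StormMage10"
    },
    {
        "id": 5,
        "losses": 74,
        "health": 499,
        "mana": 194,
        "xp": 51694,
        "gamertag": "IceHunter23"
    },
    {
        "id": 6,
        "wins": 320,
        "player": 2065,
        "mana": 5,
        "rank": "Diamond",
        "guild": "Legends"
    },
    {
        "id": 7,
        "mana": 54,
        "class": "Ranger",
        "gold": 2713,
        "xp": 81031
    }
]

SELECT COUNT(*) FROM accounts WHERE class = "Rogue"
2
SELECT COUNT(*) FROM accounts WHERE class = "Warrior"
1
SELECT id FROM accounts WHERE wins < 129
[4]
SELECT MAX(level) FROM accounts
77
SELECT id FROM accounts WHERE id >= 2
[2, 3, 4, 5, 6, 7]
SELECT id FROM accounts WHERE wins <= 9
[4]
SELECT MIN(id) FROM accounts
1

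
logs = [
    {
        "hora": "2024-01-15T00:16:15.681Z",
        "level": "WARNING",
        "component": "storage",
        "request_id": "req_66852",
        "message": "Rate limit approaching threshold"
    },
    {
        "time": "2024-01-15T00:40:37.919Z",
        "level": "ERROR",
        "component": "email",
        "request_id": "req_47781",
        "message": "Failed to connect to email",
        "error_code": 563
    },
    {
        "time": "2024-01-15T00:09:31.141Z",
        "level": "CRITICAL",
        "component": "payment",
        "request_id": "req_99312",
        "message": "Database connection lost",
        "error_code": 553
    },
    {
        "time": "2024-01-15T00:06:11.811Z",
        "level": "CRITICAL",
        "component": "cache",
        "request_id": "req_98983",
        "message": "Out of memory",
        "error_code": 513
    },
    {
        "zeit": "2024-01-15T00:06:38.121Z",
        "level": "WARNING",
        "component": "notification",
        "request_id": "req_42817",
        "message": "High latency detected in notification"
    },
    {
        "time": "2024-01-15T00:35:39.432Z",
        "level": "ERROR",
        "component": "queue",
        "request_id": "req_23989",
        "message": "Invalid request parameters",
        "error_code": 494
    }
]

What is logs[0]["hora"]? "2024-01-15T00:16:15.681Z"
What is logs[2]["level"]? "CRITICAL"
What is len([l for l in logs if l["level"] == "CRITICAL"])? 2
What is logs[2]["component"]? "payment"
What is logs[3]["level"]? "CRITICAL"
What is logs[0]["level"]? "WARNING"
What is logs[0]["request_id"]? "req_66852"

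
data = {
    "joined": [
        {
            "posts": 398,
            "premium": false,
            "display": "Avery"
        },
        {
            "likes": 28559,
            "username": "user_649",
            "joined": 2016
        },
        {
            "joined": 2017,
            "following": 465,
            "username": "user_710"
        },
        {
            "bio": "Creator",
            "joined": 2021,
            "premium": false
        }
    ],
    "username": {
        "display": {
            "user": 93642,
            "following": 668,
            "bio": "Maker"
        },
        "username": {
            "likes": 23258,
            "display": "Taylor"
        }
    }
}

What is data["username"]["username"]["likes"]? 23258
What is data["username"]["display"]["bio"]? "Maker"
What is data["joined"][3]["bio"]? "Creator"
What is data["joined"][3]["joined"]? 2021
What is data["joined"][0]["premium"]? False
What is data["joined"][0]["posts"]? 398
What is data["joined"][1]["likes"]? 28559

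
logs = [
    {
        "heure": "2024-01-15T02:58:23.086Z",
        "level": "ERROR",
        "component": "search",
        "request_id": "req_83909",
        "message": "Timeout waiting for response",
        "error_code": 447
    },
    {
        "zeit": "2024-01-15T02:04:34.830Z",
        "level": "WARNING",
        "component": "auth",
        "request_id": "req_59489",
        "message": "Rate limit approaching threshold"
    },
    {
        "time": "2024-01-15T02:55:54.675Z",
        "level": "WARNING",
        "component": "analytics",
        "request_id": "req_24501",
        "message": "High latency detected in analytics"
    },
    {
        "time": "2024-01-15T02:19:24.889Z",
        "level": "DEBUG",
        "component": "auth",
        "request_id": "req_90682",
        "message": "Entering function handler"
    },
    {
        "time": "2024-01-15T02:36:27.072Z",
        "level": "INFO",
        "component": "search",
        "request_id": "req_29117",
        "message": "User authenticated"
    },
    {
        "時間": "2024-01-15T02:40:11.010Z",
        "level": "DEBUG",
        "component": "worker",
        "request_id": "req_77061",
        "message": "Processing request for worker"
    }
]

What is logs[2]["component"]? "analytics"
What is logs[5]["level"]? "DEBUG"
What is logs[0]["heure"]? "2024-01-15T02:58:23.086Z"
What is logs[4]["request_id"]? "req_29117"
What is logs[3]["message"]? "Entering function handler"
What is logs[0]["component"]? "search"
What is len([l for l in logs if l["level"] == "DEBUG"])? 2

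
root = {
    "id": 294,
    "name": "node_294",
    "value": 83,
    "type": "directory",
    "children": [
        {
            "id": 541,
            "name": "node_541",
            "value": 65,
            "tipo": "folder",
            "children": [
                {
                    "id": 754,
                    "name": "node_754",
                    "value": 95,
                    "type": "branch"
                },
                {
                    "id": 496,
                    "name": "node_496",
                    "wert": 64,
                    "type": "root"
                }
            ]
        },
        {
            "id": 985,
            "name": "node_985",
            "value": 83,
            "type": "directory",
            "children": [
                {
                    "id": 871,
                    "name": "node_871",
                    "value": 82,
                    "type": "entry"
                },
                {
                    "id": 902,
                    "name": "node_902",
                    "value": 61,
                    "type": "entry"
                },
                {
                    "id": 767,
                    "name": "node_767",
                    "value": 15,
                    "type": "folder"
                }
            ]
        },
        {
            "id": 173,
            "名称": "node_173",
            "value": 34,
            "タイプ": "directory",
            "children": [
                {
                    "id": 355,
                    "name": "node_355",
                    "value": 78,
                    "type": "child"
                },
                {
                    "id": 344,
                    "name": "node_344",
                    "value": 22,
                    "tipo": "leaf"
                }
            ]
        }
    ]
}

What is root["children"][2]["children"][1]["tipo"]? "leaf"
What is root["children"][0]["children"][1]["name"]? "node_496"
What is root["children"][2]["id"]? 173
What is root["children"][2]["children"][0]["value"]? 78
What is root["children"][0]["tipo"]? "folder"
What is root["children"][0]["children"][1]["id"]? 496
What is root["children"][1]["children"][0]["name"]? "node_871"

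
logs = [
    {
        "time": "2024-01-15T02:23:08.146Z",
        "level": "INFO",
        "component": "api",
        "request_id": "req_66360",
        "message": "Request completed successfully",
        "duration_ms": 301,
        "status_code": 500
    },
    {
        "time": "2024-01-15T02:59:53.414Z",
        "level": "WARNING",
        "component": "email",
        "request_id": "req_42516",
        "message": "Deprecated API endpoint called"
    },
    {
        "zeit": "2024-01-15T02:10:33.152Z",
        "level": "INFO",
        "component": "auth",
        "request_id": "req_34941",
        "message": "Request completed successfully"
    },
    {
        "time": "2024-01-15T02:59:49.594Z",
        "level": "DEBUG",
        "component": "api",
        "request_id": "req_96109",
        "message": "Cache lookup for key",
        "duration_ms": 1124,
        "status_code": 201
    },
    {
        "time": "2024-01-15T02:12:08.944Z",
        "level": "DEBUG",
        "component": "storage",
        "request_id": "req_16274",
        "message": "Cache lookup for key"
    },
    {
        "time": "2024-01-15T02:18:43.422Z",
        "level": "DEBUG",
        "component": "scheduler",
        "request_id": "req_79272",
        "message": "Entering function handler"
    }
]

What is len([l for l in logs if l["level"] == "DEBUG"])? 3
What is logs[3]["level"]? "DEBUG"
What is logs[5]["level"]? "DEBUG"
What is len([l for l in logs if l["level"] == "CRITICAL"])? 0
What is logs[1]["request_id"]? "req_42516"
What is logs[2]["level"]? "INFO"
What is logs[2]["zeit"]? "2024-01-15T02:10:33.152Z"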